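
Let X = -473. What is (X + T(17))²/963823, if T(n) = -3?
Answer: 32368/137689 ≈ 0.23508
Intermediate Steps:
(X + T(17))²/963823 = (-473 - 3)²/963823 = (-476)²*(1/963823) = 226576*(1/963823) = 32368/137689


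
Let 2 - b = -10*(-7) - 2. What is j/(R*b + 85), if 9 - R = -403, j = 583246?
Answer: -583246/27107 ≈ -21.516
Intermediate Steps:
b = -66 (b = 2 - (-10*(-7) - 2) = 2 - (70 - 2) = 2 - 1*68 = 2 - 68 = -66)
R = 412 (R = 9 - 1*(-403) = 9 + 403 = 412)
j/(R*b + 85) = 583246/(412*(-66) + 85) = 583246/(-27192 + 85) = 583246/(-27107) = 583246*(-1/27107) = -583246/27107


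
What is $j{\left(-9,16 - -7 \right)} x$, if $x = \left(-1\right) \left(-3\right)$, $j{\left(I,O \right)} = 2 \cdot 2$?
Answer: $12$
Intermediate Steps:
$j{\left(I,O \right)} = 4$
$x = 3$
$j{\left(-9,16 - -7 \right)} x = 4 \cdot 3 = 12$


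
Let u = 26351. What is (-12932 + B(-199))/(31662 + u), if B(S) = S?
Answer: -13131/58013 ≈ -0.22635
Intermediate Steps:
(-12932 + B(-199))/(31662 + u) = (-12932 - 199)/(31662 + 26351) = -13131/58013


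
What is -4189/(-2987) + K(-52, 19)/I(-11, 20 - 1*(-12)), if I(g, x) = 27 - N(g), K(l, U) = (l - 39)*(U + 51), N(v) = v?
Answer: -9434004/56753 ≈ -166.23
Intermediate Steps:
K(l, U) = (-39 + l)*(51 + U)
I(g, x) = 27 - g
-4189/(-2987) + K(-52, 19)/I(-11, 20 - 1*(-12)) = -4189/(-2987) + (-1989 - 39*19 + 51*(-52) + 19*(-52))/(27 - 1*(-11)) = -4189*(-1/2987) + (-1989 - 741 - 2652 - 988)/(27 + 11) = 4189/2987 - 6370/38 = 4189/2987 - 6370*1/38 = 4189/2987 - 3185/19 = -9434004/56753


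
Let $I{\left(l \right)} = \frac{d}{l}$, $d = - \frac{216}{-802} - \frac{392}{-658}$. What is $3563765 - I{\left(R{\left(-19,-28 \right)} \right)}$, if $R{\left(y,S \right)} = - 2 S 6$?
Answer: $\frac{1410491857036}{395787} \approx 3.5638 \cdot 10^{6}$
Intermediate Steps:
$R{\left(y,S \right)} = - 12 S$
$d = \frac{16304}{18847}$ ($d = \left(-216\right) \left(- \frac{1}{802}\right) - - \frac{28}{47} = \frac{108}{401} + \frac{28}{47} = \frac{16304}{18847} \approx 0.86507$)
$I{\left(l \right)} = \frac{16304}{18847 l}$
$3563765 - I{\left(R{\left(-19,-28 \right)} \right)} = 3563765 - \frac{16304}{18847 \left(\left(-12\right) \left(-28\right)\right)} = 3563765 - \frac{16304}{18847 \cdot 336} = 3563765 - \frac{16304}{18847} \cdot \frac{1}{336} = 3563765 - \frac{1019}{395787} = \frac{1410491857036}{395787}$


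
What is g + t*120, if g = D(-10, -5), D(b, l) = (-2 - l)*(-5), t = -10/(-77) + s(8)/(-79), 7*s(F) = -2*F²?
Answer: 24645/869 ≈ 28.360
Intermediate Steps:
s(F) = -2*F²/7 (s(F) = (-2*F²)/7 = -2*F²/7)
t = 314/869 (t = -10/(-77) - 2/7*8²/(-79) = -10*(-1/77) - 2/7*64*(-1/79) = 10/77 - 128/7*(-1/79) = 10/77 + 128/553 = 314/869 ≈ 0.36133)
D(b, l) = 10 + 5*l
g = -15 (g = 10 + 5*(-5) = 10 - 25 = -15)
g + t*120 = -15 + (314/869)*120 = -15 + 37680/869 = 24645/869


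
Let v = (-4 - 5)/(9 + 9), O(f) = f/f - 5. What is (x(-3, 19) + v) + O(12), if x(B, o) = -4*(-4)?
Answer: 23/2 ≈ 11.500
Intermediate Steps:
x(B, o) = 16
O(f) = -4 (O(f) = 1 - 5 = -4)
v = -½ (v = -9/18 = (1/18)*(-9) = -½ ≈ -0.50000)
(x(-3, 19) + v) + O(12) = (16 - ½) - 4 = 31/2 - 4 = 23/2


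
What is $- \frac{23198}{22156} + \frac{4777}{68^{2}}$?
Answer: $- \frac{21005}{1506608} \approx -0.013942$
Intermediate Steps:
$- \frac{23198}{22156} + \frac{4777}{68^{2}} = \left(-23198\right) \frac{1}{22156} + \frac{4777}{4624} = - \frac{11599}{11078} + 4777 \cdot \frac{1}{4624} = - \frac{11599}{11078} + \frac{281}{272} = - \frac{21005}{1506608}$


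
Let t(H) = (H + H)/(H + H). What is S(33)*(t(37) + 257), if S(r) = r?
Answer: 8514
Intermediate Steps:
t(H) = 1 (t(H) = (2*H)/((2*H)) = (2*H)*(1/(2*H)) = 1)
S(33)*(t(37) + 257) = 33*(1 + 257) = 33*258 = 8514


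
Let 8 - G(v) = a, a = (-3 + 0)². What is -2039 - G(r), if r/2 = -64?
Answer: -2038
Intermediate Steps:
r = -128 (r = 2*(-64) = -128)
a = 9 (a = (-3)² = 9)
G(v) = -1 (G(v) = 8 - 1*9 = 8 - 9 = -1)
-2039 - G(r) = -2039 - 1*(-1) = -2039 + 1 = -2038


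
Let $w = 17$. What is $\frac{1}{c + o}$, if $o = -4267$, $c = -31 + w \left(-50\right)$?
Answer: $- \frac{1}{5148} \approx -0.00019425$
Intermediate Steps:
$c = -881$ ($c = -31 + 17 \left(-50\right) = -31 - 850 = -881$)
$\frac{1}{c + o} = \frac{1}{-881 - 4267} = \frac{1}{-5148} = - \frac{1}{5148}$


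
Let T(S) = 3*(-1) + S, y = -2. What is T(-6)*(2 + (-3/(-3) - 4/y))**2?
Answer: -225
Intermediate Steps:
T(S) = -3 + S
T(-6)*(2 + (-3/(-3) - 4/y))**2 = (-3 - 6)*(2 + (-3/(-3) - 4/(-2)))**2 = -9*(2 + (-3*(-1/3) - 4*(-1/2)))**2 = -9*(2 + (1 + 2))**2 = -9*(2 + 3)**2 = -9*5**2 = -9*25 = -225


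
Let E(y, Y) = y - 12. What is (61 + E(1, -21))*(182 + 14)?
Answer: 9800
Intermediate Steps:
E(y, Y) = -12 + y
(61 + E(1, -21))*(182 + 14) = (61 + (-12 + 1))*(182 + 14) = (61 - 11)*196 = 50*196 = 9800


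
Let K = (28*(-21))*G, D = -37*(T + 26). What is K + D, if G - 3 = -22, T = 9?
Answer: 9877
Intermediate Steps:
G = -19 (G = 3 - 22 = -19)
D = -1295 (D = -37*(9 + 26) = -37*35 = -1295)
K = 11172 (K = (28*(-21))*(-19) = -588*(-19) = 11172)
K + D = 11172 - 1295 = 9877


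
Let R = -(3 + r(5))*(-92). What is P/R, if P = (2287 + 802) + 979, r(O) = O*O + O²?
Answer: 1017/1219 ≈ 0.83429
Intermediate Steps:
r(O) = 2*O² (r(O) = O² + O² = 2*O²)
P = 4068 (P = 3089 + 979 = 4068)
R = 4876 (R = -(3 + 2*5²)*(-92) = -(3 + 2*25)*(-92) = -(3 + 50)*(-92) = -1*53*(-92) = -53*(-92) = 4876)
P/R = 4068/4876 = 4068*(1/4876) = 1017/1219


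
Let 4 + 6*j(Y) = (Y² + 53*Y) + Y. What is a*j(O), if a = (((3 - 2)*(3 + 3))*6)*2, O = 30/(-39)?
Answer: -91152/169 ≈ -539.36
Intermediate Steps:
O = -10/13 (O = 30*(-1/39) = -10/13 ≈ -0.76923)
a = 72 (a = ((1*6)*6)*2 = (6*6)*2 = 36*2 = 72)
j(Y) = -⅔ + 9*Y + Y²/6 (j(Y) = -⅔ + ((Y² + 53*Y) + Y)/6 = -⅔ + (Y² + 54*Y)/6 = -⅔ + (9*Y + Y²/6) = -⅔ + 9*Y + Y²/6)
a*j(O) = 72*(-⅔ + 9*(-10/13) + (-10/13)²/6) = 72*(-⅔ - 90/13 + (⅙)*(100/169)) = 72*(-⅔ - 90/13 + 50/507) = 72*(-1266/169) = -91152/169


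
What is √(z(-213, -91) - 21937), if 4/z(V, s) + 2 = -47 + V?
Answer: I*√376461119/131 ≈ 148.11*I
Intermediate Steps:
z(V, s) = 4/(-49 + V) (z(V, s) = 4/(-2 + (-47 + V)) = 4/(-49 + V))
√(z(-213, -91) - 21937) = √(4/(-49 - 213) - 21937) = √(4/(-262) - 21937) = √(4*(-1/262) - 21937) = √(-2/131 - 21937) = √(-2873749/131) = I*√376461119/131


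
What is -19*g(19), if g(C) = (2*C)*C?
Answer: -13718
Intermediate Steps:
g(C) = 2*C**2
-19*g(19) = -38*19**2 = -38*361 = -19*722 = -13718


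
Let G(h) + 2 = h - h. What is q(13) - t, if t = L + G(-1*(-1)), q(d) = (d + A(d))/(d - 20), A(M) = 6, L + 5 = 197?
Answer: -1349/7 ≈ -192.71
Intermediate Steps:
L = 192 (L = -5 + 197 = 192)
q(d) = (6 + d)/(-20 + d) (q(d) = (d + 6)/(d - 20) = (6 + d)/(-20 + d))
G(h) = -2 (G(h) = -2 + (h - h) = -2 + 0 = -2)
t = 190 (t = 192 - 2 = 190)
q(13) - t = (6 + 13)/(-20 + 13) - 1*190 = 19/(-7) - 190 = -⅐*19 - 190 = -19/7 - 190 = -1349/7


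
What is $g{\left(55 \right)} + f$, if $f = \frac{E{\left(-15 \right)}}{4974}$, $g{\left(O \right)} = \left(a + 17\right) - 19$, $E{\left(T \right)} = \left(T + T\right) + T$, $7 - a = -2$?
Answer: $\frac{11591}{1658} \approx 6.991$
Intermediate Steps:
$a = 9$ ($a = 7 - -2 = 7 + 2 = 9$)
$E{\left(T \right)} = 3 T$ ($E{\left(T \right)} = 2 T + T = 3 T$)
$g{\left(O \right)} = 7$ ($g{\left(O \right)} = \left(9 + 17\right) - 19 = 26 - 19 = 7$)
$f = - \frac{15}{1658}$ ($f = \frac{3 \left(-15\right)}{4974} = \left(-45\right) \frac{1}{4974} = - \frac{15}{1658} \approx -0.009047$)
$g{\left(55 \right)} + f = 7 - \frac{15}{1658} = \frac{11591}{1658}$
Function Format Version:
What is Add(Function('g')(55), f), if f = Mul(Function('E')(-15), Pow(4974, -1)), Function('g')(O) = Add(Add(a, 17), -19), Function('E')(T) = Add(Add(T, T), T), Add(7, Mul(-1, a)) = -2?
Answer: Rational(11591, 1658) ≈ 6.9910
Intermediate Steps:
a = 9 (a = Add(7, Mul(-1, -2)) = Add(7, 2) = 9)
Function('E')(T) = Mul(3, T) (Function('E')(T) = Add(Mul(2, T), T) = Mul(3, T))
Function('g')(O) = 7 (Function('g')(O) = Add(Add(9, 17), -19) = Add(26, -19) = 7)
f = Rational(-15, 1658) (f = Mul(Mul(3, -15), Pow(4974, -1)) = Mul(-45, Rational(1, 4974)) = Rational(-15, 1658) ≈ -0.0090470)
Add(Function('g')(55), f) = Add(7, Rational(-15, 1658)) = Rational(11591, 1658)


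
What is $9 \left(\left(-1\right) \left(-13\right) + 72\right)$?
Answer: $765$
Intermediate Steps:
$9 \left(\left(-1\right) \left(-13\right) + 72\right) = 9 \left(13 + 72\right) = 9 \cdot 85 = 765$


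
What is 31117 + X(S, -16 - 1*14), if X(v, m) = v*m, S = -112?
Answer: 34477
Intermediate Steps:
X(v, m) = m*v
31117 + X(S, -16 - 1*14) = 31117 + (-16 - 1*14)*(-112) = 31117 + (-16 - 14)*(-112) = 31117 - 30*(-112) = 31117 + 3360 = 34477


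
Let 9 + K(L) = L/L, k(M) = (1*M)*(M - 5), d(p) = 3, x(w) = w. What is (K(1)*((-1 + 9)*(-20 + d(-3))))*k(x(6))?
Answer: 6528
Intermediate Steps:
k(M) = M*(-5 + M)
K(L) = -8 (K(L) = -9 + L/L = -9 + 1 = -8)
(K(1)*((-1 + 9)*(-20 + d(-3))))*k(x(6)) = (-8*(-1 + 9)*(-20 + 3))*(6*(-5 + 6)) = (-64*(-17))*(6*1) = -8*(-136)*6 = 1088*6 = 6528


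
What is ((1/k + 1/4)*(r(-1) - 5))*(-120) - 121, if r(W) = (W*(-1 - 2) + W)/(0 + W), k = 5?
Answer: 257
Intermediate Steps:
r(W) = -2 (r(W) = (W*(-3) + W)/W = (-3*W + W)/W = (-2*W)/W = -2)
((1/k + 1/4)*(r(-1) - 5))*(-120) - 121 = ((1/5 + 1/4)*(-2 - 5))*(-120) - 121 = ((1*(⅕) + 1*(¼))*(-7))*(-120) - 121 = ((⅕ + ¼)*(-7))*(-120) - 121 = ((9/20)*(-7))*(-120) - 121 = -63/20*(-120) - 121 = 378 - 121 = 257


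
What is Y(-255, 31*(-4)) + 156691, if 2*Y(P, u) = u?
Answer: 156629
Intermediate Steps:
Y(P, u) = u/2
Y(-255, 31*(-4)) + 156691 = (31*(-4))/2 + 156691 = (½)*(-124) + 156691 = -62 + 156691 = 156629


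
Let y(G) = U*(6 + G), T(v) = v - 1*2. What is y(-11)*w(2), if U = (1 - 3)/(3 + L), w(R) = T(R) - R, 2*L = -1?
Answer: -8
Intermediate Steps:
T(v) = -2 + v (T(v) = v - 2 = -2 + v)
L = -½ (L = (½)*(-1) = -½ ≈ -0.50000)
w(R) = -2 (w(R) = (-2 + R) - R = -2)
U = -⅘ (U = (1 - 3)/(3 - ½) = -2/5/2 = -2*⅖ = -⅘ ≈ -0.80000)
y(G) = -24/5 - 4*G/5 (y(G) = -4*(6 + G)/5 = -24/5 - 4*G/5)
y(-11)*w(2) = (-24/5 - ⅘*(-11))*(-2) = (-24/5 + 44/5)*(-2) = 4*(-2) = -8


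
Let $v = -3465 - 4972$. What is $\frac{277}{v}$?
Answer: $- \frac{277}{8437} \approx -0.032832$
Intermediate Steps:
$v = -8437$
$\frac{277}{v} = \frac{277}{-8437} = 277 \left(- \frac{1}{8437}\right) = - \frac{277}{8437}$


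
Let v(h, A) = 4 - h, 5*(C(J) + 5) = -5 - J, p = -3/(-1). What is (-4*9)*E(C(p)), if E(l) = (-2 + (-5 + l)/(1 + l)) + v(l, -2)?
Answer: -13446/35 ≈ -384.17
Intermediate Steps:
p = 3 (p = -3*(-1) = 3)
C(J) = -6 - J/5 (C(J) = -5 + (-5 - J)/5 = -5 + (-1 - J/5) = -6 - J/5)
E(l) = 2 - l + (-5 + l)/(1 + l) (E(l) = (-2 + (-5 + l)/(1 + l)) + (4 - l) = 2 - l + (-5 + l)/(1 + l))
(-4*9)*E(C(p)) = (-4*9)*((-3 - (-6 - ⅕*3)² + 2*(-6 - ⅕*3))/(1 + (-6 - ⅕*3))) = -36*(-3 - (-6 - ⅗)² + 2*(-6 - ⅗))/(1 + (-6 - ⅗)) = -36*(-3 - (-33/5)² + 2*(-33/5))/(1 - 33/5) = -36*(-3 - 1*1089/25 - 66/5)/(-28/5) = -(-45)*(-3 - 1089/25 - 66/5)/7 = -(-45)*(-1494)/(7*25) = -36*747/70 = -13446/35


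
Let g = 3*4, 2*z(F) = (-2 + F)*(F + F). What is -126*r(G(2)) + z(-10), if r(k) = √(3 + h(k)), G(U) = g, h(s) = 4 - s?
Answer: 120 - 126*I*√5 ≈ 120.0 - 281.74*I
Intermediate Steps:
z(F) = F*(-2 + F) (z(F) = ((-2 + F)*(F + F))/2 = ((-2 + F)*(2*F))/2 = (2*F*(-2 + F))/2 = F*(-2 + F))
g = 12
G(U) = 12
r(k) = √(7 - k) (r(k) = √(3 + (4 - k)) = √(7 - k))
-126*r(G(2)) + z(-10) = -126*√(7 - 1*12) - 10*(-2 - 10) = -126*√(7 - 12) - 10*(-12) = -126*I*√5 + 120 = 120 - 126*I*√5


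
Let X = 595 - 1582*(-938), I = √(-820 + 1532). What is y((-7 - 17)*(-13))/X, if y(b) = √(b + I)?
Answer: √(312 + 2*√178)/1484511 ≈ 1.2397e-5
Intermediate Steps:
I = 2*√178 (I = √712 = 2*√178 ≈ 26.683)
y(b) = √(b + 2*√178)
X = 1484511 (X = 595 + 1483916 = 1484511)
y((-7 - 17)*(-13))/X = √((-7 - 17)*(-13) + 2*√178)/1484511 = √(-24*(-13) + 2*√178)*(1/1484511) = √(312 + 2*√178)*(1/1484511) = √(312 + 2*√178)/1484511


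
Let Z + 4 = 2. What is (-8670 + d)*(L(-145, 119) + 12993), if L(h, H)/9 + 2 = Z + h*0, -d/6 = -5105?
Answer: 284535720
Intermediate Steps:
d = 30630 (d = -6*(-5105) = 30630)
Z = -2 (Z = -4 + 2 = -2)
L(h, H) = -36 (L(h, H) = -18 + 9*(-2 + h*0) = -18 + 9*(-2 + 0) = -18 + 9*(-2) = -18 - 18 = -36)
(-8670 + d)*(L(-145, 119) + 12993) = (-8670 + 30630)*(-36 + 12993) = 21960*12957 = 284535720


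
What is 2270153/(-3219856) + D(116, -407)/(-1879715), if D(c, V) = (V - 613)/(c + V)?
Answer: -82784687490271/117416785448176 ≈ -0.70505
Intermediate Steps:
D(c, V) = (-613 + V)/(V + c)
2270153/(-3219856) + D(116, -407)/(-1879715) = 2270153/(-3219856) + ((-613 - 407)/(-407 + 116))/(-1879715) = 2270153*(-1/3219856) + (-1020/(-291))*(-1/1879715) = -2270153/3219856 - 1/291*(-1020)*(-1/1879715) = -2270153/3219856 + (340/97)*(-1/1879715) = -2270153/3219856 - 68/36466471 = -82784687490271/117416785448176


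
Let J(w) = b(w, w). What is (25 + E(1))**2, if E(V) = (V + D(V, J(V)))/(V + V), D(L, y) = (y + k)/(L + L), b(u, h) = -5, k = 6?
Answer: 10609/16 ≈ 663.06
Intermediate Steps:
J(w) = -5
D(L, y) = (6 + y)/(2*L) (D(L, y) = (y + 6)/(L + L) = (6 + y)/((2*L)) = (6 + y)*(1/(2*L)) = (6 + y)/(2*L))
E(V) = (V + 1/(2*V))/(2*V) (E(V) = (V + (6 - 5)/(2*V))/(V + V) = (V + (1/2)*1/V)/((2*V)) = (V + 1/(2*V))*(1/(2*V)) = (V + 1/(2*V))/(2*V))
(25 + E(1))**2 = (25 + (1/2 + (1/4)/1**2))**2 = (25 + (1/2 + (1/4)*1))**2 = (25 + (1/2 + 1/4))**2 = (25 + 3/4)**2 = (103/4)**2 = 10609/16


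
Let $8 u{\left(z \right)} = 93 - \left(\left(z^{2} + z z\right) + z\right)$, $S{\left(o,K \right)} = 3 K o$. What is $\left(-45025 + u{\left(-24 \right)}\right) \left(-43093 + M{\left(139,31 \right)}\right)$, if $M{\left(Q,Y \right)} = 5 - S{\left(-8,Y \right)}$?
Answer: $1912016855$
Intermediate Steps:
$S{\left(o,K \right)} = 3 K o$
$u{\left(z \right)} = \frac{93}{8} - \frac{z^{2}}{4} - \frac{z}{8}$ ($u{\left(z \right)} = \frac{93 - \left(\left(z^{2} + z z\right) + z\right)}{8} = \frac{93 - \left(\left(z^{2} + z^{2}\right) + z\right)}{8} = \frac{93 - \left(2 z^{2} + z\right)}{8} = \frac{93 - \left(z + 2 z^{2}\right)}{8} = \frac{93 - z - 2 z^{2}}{8} = \frac{93}{8} - \frac{z^{2}}{4} - \frac{z}{8}$)
$M{\left(Q,Y \right)} = 5 + 24 Y$ ($M{\left(Q,Y \right)} = 5 - 3 Y \left(-8\right) = 5 - - 24 Y = 5 + 24 Y$)
$\left(-45025 + u{\left(-24 \right)}\right) \left(-43093 + M{\left(139,31 \right)}\right) = \left(-45025 - \left(- \frac{117}{8} + 144\right)\right) \left(-43093 + \left(5 + 24 \cdot 31\right)\right) = \left(-45025 + \left(\frac{93}{8} - 144 + 3\right)\right) \left(-43093 + \left(5 + 744\right)\right) = \left(-45025 + \left(\frac{93}{8} - 144 + 3\right)\right) \left(-43093 + 749\right) = \left(-45025 - \frac{1035}{8}\right) \left(-42344\right) = \left(- \frac{361235}{8}\right) \left(-42344\right) = 1912016855$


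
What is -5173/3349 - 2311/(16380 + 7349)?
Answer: -130489656/79468421 ≈ -1.6420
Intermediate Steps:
-5173/3349 - 2311/(16380 + 7349) = -5173*1/3349 - 2311/23729 = -5173/3349 - 2311*1/23729 = -5173/3349 - 2311/23729 = -130489656/79468421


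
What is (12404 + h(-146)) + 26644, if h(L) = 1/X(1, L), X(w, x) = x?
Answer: 5701007/146 ≈ 39048.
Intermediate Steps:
h(L) = 1/L
(12404 + h(-146)) + 26644 = (12404 + 1/(-146)) + 26644 = (12404 - 1/146) + 26644 = 1810983/146 + 26644 = 5701007/146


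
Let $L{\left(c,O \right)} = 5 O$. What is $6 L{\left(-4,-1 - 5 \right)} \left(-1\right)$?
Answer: $180$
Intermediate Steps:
$6 L{\left(-4,-1 - 5 \right)} \left(-1\right) = 6 \cdot 5 \left(-1 - 5\right) \left(-1\right) = 6 \cdot 5 \left(-6\right) \left(-1\right) = 6 \left(-30\right) \left(-1\right) = \left(-180\right) \left(-1\right) = 180$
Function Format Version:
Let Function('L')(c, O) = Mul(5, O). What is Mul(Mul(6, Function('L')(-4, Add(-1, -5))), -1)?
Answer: 180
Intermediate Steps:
Mul(Mul(6, Function('L')(-4, Add(-1, -5))), -1) = Mul(Mul(6, Mul(5, Add(-1, -5))), -1) = Mul(Mul(6, Mul(5, -6)), -1) = Mul(Mul(6, -30), -1) = Mul(-180, -1) = 180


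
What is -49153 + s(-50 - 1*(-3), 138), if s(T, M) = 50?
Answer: -49103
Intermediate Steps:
-49153 + s(-50 - 1*(-3), 138) = -49153 + 50 = -49103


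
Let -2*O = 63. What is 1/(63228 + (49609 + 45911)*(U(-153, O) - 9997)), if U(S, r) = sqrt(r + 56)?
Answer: -26523617/25326075106020004 - 6965*sqrt(2)/18994556329515003 ≈ -1.0478e-9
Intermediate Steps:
O = -63/2 (O = -1/2*63 = -63/2 ≈ -31.500)
U(S, r) = sqrt(56 + r)
1/(63228 + (49609 + 45911)*(U(-153, O) - 9997)) = 1/(63228 + (49609 + 45911)*(sqrt(56 - 63/2) - 9997)) = 1/(63228 + 95520*(sqrt(49/2) - 9997)) = 1/(63228 + 95520*(7*sqrt(2)/2 - 9997)) = 1/(63228 + 95520*(-9997 + 7*sqrt(2)/2)) = 1/(63228 + (-954913440 + 334320*sqrt(2))) = 1/(-954850212 + 334320*sqrt(2))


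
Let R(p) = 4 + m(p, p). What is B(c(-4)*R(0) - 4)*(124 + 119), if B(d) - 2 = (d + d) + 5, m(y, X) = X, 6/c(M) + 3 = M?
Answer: -13365/7 ≈ -1909.3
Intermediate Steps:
c(M) = 6/(-3 + M)
R(p) = 4 + p
B(d) = 7 + 2*d (B(d) = 2 + ((d + d) + 5) = 2 + (2*d + 5) = 2 + (5 + 2*d) = 7 + 2*d)
B(c(-4)*R(0) - 4)*(124 + 119) = (7 + 2*((6/(-3 - 4))*(4 + 0) - 4))*(124 + 119) = (7 + 2*((6/(-7))*4 - 4))*243 = (7 + 2*((6*(-⅐))*4 - 4))*243 = (7 + 2*(-6/7*4 - 4))*243 = (7 + 2*(-24/7 - 4))*243 = (7 + 2*(-52/7))*243 = (7 - 104/7)*243 = -55/7*243 = -13365/7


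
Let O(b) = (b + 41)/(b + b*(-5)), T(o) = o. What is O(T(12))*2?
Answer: -53/24 ≈ -2.2083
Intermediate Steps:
O(b) = -(41 + b)/(4*b) (O(b) = (41 + b)/(b - 5*b) = (41 + b)/((-4*b)) = (41 + b)*(-1/(4*b)) = -(41 + b)/(4*b))
O(T(12))*2 = ((1/4)*(-41 - 1*12)/12)*2 = ((1/4)*(1/12)*(-41 - 12))*2 = ((1/4)*(1/12)*(-53))*2 = -53/48*2 = -53/24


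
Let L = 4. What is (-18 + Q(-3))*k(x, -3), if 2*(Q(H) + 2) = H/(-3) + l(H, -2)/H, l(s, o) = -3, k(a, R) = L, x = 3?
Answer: -76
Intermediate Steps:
k(a, R) = 4
Q(H) = -2 - 3/(2*H) - H/6 (Q(H) = -2 + (H/(-3) - 3/H)/2 = -2 + (H*(-1/3) - 3/H)/2 = -2 + (-H/3 - 3/H)/2 = -2 + (-3/H - H/3)/2 = -2 + (-3/(2*H) - H/6) = -2 - 3/(2*H) - H/6)
(-18 + Q(-3))*k(x, -3) = (-18 + (1/6)*(-9 - 3*(-12 - 1*(-3)))/(-3))*4 = (-18 + (1/6)*(-1/3)*(-9 - 3*(-12 + 3)))*4 = (-18 + (1/6)*(-1/3)*(-9 - 3*(-9)))*4 = (-18 + (1/6)*(-1/3)*(-9 + 27))*4 = (-18 + (1/6)*(-1/3)*18)*4 = (-18 - 1)*4 = -19*4 = -76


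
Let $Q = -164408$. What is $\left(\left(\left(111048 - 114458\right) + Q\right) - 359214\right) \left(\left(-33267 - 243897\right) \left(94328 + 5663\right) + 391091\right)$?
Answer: $14605908938652856$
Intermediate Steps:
$\left(\left(\left(111048 - 114458\right) + Q\right) - 359214\right) \left(\left(-33267 - 243897\right) \left(94328 + 5663\right) + 391091\right) = \left(\left(\left(111048 - 114458\right) - 164408\right) - 359214\right) \left(\left(-33267 - 243897\right) \left(94328 + 5663\right) + 391091\right) = \left(\left(-3410 - 164408\right) - 359214\right) \left(\left(-277164\right) 99991 + 391091\right) = \left(-167818 - 359214\right) \left(-27713905524 + 391091\right) = \left(-527032\right) \left(-27713514433\right) = 14605908938652856$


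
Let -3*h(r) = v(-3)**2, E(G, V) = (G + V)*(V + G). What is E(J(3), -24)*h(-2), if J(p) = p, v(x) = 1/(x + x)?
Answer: -49/12 ≈ -4.0833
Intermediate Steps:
v(x) = 1/(2*x)
E(G, V) = (G + V)**2 (E(G, V) = (G + V)*(G + V) = (G + V)**2)
h(r) = -1/108 (h(r) = -((1/2)/(-3))**2/3 = -((1/2)*(-1/3))**2/3 = -(-1/6)**2/3 = -1/3*1/36 = -1/108)
E(J(3), -24)*h(-2) = (3 - 24)**2*(-1/108) = (-21)**2*(-1/108) = 441*(-1/108) = -49/12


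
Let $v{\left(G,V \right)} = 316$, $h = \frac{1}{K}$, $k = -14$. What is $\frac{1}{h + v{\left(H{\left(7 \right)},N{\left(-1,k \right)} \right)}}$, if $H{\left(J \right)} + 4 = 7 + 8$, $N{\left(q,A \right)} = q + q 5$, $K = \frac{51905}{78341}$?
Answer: $\frac{51905}{16480321} \approx 0.0031495$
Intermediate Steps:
$K = \frac{51905}{78341}$ ($K = 51905 \cdot \frac{1}{78341} = \frac{51905}{78341} \approx 0.66255$)
$h = \frac{78341}{51905}$ ($h = \frac{1}{\frac{51905}{78341}} = \frac{78341}{51905} \approx 1.5093$)
$N{\left(q,A \right)} = 6 q$ ($N{\left(q,A \right)} = q + 5 q = 6 q$)
$H{\left(J \right)} = 11$ ($H{\left(J \right)} = -4 + \left(7 + 8\right) = -4 + 15 = 11$)
$\frac{1}{h + v{\left(H{\left(7 \right)},N{\left(-1,k \right)} \right)}} = \frac{1}{\frac{78341}{51905} + 316} = \frac{1}{\frac{16480321}{51905}} = \frac{51905}{16480321}$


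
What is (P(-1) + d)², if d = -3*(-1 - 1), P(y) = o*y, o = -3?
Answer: 81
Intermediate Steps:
P(y) = -3*y
d = 6 (d = -3*(-2) = 6)
(P(-1) + d)² = (-3*(-1) + 6)² = (3 + 6)² = 9² = 81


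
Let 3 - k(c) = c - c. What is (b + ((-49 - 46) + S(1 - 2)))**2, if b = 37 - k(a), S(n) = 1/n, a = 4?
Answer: 3844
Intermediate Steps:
k(c) = 3 (k(c) = 3 - (c - c) = 3 - 1*0 = 3 + 0 = 3)
b = 34 (b = 37 - 1*3 = 37 - 3 = 34)
(b + ((-49 - 46) + S(1 - 2)))**2 = (34 + ((-49 - 46) + 1/(1 - 2)))**2 = (34 + (-95 + 1/(-1)))**2 = (34 + (-95 - 1))**2 = (34 - 96)**2 = (-62)**2 = 3844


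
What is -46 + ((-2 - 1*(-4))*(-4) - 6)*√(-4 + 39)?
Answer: -46 - 14*√35 ≈ -128.83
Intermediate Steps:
-46 + ((-2 - 1*(-4))*(-4) - 6)*√(-4 + 39) = -46 + ((-2 + 4)*(-4) - 6)*√35 = -46 + (2*(-4) - 6)*√35 = -46 + (-8 - 6)*√35 = -46 - 14*√35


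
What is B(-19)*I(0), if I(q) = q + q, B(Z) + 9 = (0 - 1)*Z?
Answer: 0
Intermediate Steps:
B(Z) = -9 - Z (B(Z) = -9 + (0 - 1)*Z = -9 - Z)
I(q) = 2*q
B(-19)*I(0) = (-9 - 1*(-19))*(2*0) = (-9 + 19)*0 = 10*0 = 0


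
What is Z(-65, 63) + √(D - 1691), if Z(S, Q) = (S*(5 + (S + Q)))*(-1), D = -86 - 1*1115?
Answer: 195 + 2*I*√723 ≈ 195.0 + 53.777*I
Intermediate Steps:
D = -1201 (D = -86 - 1115 = -1201)
Z(S, Q) = -S*(5 + Q + S) (Z(S, Q) = (S*(5 + (Q + S)))*(-1) = (S*(5 + Q + S))*(-1) = -S*(5 + Q + S))
Z(-65, 63) + √(D - 1691) = -1*(-65)*(5 + 63 - 65) + √(-1201 - 1691) = -1*(-65)*3 + √(-2892) = 195 + 2*I*√723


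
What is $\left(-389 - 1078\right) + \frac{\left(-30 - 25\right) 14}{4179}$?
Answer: $- \frac{875909}{597} \approx -1467.2$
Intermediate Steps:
$\left(-389 - 1078\right) + \frac{\left(-30 - 25\right) 14}{4179} = \left(-389 - 1078\right) + \left(-55\right) 14 \cdot \frac{1}{4179} = -1467 - \frac{110}{597} = - \frac{875909}{597}$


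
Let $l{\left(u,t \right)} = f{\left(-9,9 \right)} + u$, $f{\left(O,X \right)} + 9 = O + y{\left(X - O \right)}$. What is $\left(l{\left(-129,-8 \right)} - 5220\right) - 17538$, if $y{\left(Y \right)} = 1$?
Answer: $-22904$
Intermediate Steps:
$f{\left(O,X \right)} = -8 + O$ ($f{\left(O,X \right)} = -9 + \left(O + 1\right) = -9 + \left(1 + O\right) = -8 + O$)
$l{\left(u,t \right)} = -17 + u$ ($l{\left(u,t \right)} = \left(-8 - 9\right) + u = -17 + u$)
$\left(l{\left(-129,-8 \right)} - 5220\right) - 17538 = \left(\left(-17 - 129\right) - 5220\right) - 17538 = \left(-146 - 5220\right) - 17538 = -5366 - 17538 = -22904$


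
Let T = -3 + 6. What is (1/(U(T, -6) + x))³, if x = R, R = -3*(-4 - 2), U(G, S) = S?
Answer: 1/1728 ≈ 0.00057870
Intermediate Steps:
T = 3
R = 18 (R = -3*(-6) = 18)
x = 18
(1/(U(T, -6) + x))³ = (1/(-6 + 18))³ = (1/12)³ = 1/1728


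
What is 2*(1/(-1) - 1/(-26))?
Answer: -25/13 ≈ -1.9231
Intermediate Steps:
2*(1/(-1) - 1/(-26)) = 2*(1*(-1) - 1*(-1/26)) = 2*(-1 + 1/26) = 2*(-25/26) = -25/13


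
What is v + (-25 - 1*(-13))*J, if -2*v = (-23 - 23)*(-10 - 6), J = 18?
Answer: -584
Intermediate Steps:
v = -368 (v = -(-23 - 23)*(-10 - 6)/2 = -(-23)*(-16) = -1/2*736 = -368)
v + (-25 - 1*(-13))*J = -368 + (-25 - 1*(-13))*18 = -368 + (-25 + 13)*18 = -368 - 12*18 = -368 - 216 = -584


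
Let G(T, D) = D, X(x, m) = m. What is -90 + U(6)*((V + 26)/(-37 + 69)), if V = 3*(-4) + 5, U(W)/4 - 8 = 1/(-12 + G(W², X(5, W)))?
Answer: -3427/48 ≈ -71.396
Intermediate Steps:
U(W) = 32 + 4/(-12 + W)
V = -7 (V = -12 + 5 = -7)
-90 + U(6)*((V + 26)/(-37 + 69)) = -90 + (4*(-95 + 8*6)/(-12 + 6))*((-7 + 26)/(-37 + 69)) = -90 + (4*(-95 + 48)/(-6))*(19/32) = -90 + (4*(-⅙)*(-47))*(19*(1/32)) = -90 + (94/3)*(19/32) = -90 + 893/48 = -3427/48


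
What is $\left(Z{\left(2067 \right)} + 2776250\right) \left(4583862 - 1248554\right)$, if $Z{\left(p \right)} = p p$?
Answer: $23509715576612$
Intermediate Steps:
$Z{\left(p \right)} = p^{2}$
$\left(Z{\left(2067 \right)} + 2776250\right) \left(4583862 - 1248554\right) = \left(2067^{2} + 2776250\right) \left(4583862 - 1248554\right) = \left(4272489 + 2776250\right) 3335308 = 7048739 \cdot 3335308 = 23509715576612$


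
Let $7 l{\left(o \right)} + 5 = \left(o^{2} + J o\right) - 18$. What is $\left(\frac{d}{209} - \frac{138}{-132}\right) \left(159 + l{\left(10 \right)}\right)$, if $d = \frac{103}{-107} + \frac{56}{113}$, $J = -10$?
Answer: $\frac{2873497785}{17689133} \approx 162.44$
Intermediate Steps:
$l{\left(o \right)} = - \frac{23}{7} - \frac{10 o}{7} + \frac{o^{2}}{7}$ ($l{\left(o \right)} = - \frac{5}{7} + \frac{\left(o^{2} - 10 o\right) - 18}{7} = - \frac{5}{7} + \frac{-18 + o^{2} - 10 o}{7} = - \frac{5}{7} - \left(\frac{18}{7} - \frac{o^{2}}{7} + \frac{10 o}{7}\right) = - \frac{23}{7} - \frac{10 o}{7} + \frac{o^{2}}{7}$)
$d = - \frac{5647}{12091}$ ($d = 103 \left(- \frac{1}{107}\right) + 56 \cdot \frac{1}{113} = - \frac{103}{107} + \frac{56}{113} = - \frac{5647}{12091} \approx -0.46704$)
$\left(\frac{d}{209} - \frac{138}{-132}\right) \left(159 + l{\left(10 \right)}\right) = \left(- \frac{5647}{12091 \cdot 209} - \frac{138}{-132}\right) \left(159 - \left(\frac{123}{7} - \frac{100}{7}\right)\right) = \left(\left(- \frac{5647}{12091}\right) \frac{1}{209} - - \frac{23}{22}\right) \left(159 - \frac{23}{7}\right) = \left(- \frac{5647}{2527019} + \frac{23}{22}\right) \left(159 - \frac{23}{7}\right) = \frac{5272473 \left(159 - \frac{23}{7}\right)}{5054038} = \frac{5272473}{5054038} \cdot \frac{1090}{7} = \frac{2873497785}{17689133}$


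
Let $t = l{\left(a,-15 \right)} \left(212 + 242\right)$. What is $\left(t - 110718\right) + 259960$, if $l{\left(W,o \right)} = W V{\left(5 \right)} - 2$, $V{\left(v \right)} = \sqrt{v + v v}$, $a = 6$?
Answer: $148334 + 2724 \sqrt{30} \approx 1.6325 \cdot 10^{5}$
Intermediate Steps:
$V{\left(v \right)} = \sqrt{v + v^{2}}$
$l{\left(W,o \right)} = -2 + W \sqrt{30}$ ($l{\left(W,o \right)} = W \sqrt{5 \left(1 + 5\right)} - 2 = W \sqrt{5 \cdot 6} - 2 = W \sqrt{30} - 2 = -2 + W \sqrt{30}$)
$t = -908 + 2724 \sqrt{30}$ ($t = \left(-2 + 6 \sqrt{30}\right) \left(212 + 242\right) = \left(-2 + 6 \sqrt{30}\right) 454 = -908 + 2724 \sqrt{30} \approx 14012.0$)
$\left(t - 110718\right) + 259960 = \left(\left(-908 + 2724 \sqrt{30}\right) - 110718\right) + 259960 = \left(-111626 + 2724 \sqrt{30}\right) + 259960 = 148334 + 2724 \sqrt{30}$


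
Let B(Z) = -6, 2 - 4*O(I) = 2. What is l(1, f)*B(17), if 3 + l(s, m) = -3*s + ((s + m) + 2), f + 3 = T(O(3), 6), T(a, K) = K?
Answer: 0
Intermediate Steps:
O(I) = 0 (O(I) = ½ - ¼*2 = ½ - ½ = 0)
f = 3 (f = -3 + 6 = 3)
l(s, m) = -1 + m - 2*s (l(s, m) = -3 + (-3*s + ((s + m) + 2)) = -3 + (-3*s + ((m + s) + 2)) = -3 + (-3*s + (2 + m + s)) = -3 + (2 + m - 2*s) = -1 + m - 2*s)
l(1, f)*B(17) = (-1 + 3 - 2*1)*(-6) = (-1 + 3 - 2)*(-6) = 0*(-6) = 0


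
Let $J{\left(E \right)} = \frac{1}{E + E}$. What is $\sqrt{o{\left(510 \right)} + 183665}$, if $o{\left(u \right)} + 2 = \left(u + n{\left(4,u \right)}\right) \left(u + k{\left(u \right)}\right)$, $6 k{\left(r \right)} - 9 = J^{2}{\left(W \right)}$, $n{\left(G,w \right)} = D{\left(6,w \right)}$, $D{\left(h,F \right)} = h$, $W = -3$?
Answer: $\frac{\sqrt{16113578}}{6} \approx 669.03$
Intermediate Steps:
$J{\left(E \right)} = \frac{1}{2 E}$
$n{\left(G,w \right)} = 6$
$k{\left(r \right)} = \frac{325}{216}$ ($k{\left(r \right)} = \frac{3}{2} + \frac{\left(\frac{1}{2 \left(-3\right)}\right)^{2}}{6} = \frac{3}{2} + \frac{\left(\frac{1}{2} \left(- \frac{1}{3}\right)\right)^{2}}{6} = \frac{3}{2} + \frac{\left(- \frac{1}{6}\right)^{2}}{6} = \frac{3}{2} + \frac{1}{6} \cdot \frac{1}{36} = \frac{3}{2} + \frac{1}{216} = \frac{325}{216}$)
$o{\left(u \right)} = -2 + \left(6 + u\right) \left(\frac{325}{216} + u\right)$ ($o{\left(u \right)} = -2 + \left(u + 6\right) \left(u + \frac{325}{216}\right) = -2 + \left(6 + u\right) \left(\frac{325}{216} + u\right)$)
$\sqrt{o{\left(510 \right)} + 183665} = \sqrt{\left(\frac{253}{36} + 510^{2} + \frac{1621}{216} \cdot 510\right) + 183665} = \sqrt{\left(\frac{253}{36} + 260100 + \frac{137785}{36}\right) + 183665} = \sqrt{\frac{4750819}{18} + 183665} = \sqrt{\frac{8056789}{18}} = \frac{\sqrt{16113578}}{6}$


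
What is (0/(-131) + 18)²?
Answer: 324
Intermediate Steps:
(0/(-131) + 18)² = (0*(-1/131) + 18)² = (0 + 18)² = 18² = 324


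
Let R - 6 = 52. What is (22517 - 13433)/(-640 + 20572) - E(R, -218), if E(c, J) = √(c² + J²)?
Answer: 757/1661 - 2*√12722 ≈ -225.13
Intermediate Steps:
R = 58 (R = 6 + 52 = 58)
E(c, J) = √(J² + c²)
(22517 - 13433)/(-640 + 20572) - E(R, -218) = (22517 - 13433)/(-640 + 20572) - √((-218)² + 58²) = 9084/19932 - √(47524 + 3364) = 9084*(1/19932) - √50888 = 757/1661 - 2*√12722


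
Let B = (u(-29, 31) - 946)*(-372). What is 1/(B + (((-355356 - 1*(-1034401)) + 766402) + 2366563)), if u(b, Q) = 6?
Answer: 1/4161690 ≈ 2.4029e-7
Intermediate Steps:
B = 349680 (B = (6 - 946)*(-372) = -940*(-372) = 349680)
1/(B + (((-355356 - 1*(-1034401)) + 766402) + 2366563)) = 1/(349680 + (((-355356 - 1*(-1034401)) + 766402) + 2366563)) = 1/(349680 + (((-355356 + 1034401) + 766402) + 2366563)) = 1/(349680 + ((679045 + 766402) + 2366563)) = 1/(349680 + (1445447 + 2366563)) = 1/(349680 + 3812010) = 1/4161690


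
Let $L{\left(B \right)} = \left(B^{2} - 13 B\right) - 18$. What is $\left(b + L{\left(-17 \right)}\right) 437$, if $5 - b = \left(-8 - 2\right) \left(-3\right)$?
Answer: $204079$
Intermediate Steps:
$b = -25$ ($b = 5 - \left(-8 - 2\right) \left(-3\right) = 5 - \left(-10\right) \left(-3\right) = 5 - 30 = -25$)
$L{\left(B \right)} = -18 + B^{2} - 13 B$
$\left(b + L{\left(-17 \right)}\right) 437 = \left(-25 - \left(-203 - 289\right)\right) 437 = \left(-25 + \left(-18 + 289 + 221\right)\right) 437 = \left(-25 + 492\right) 437 = 467 \cdot 437 = 204079$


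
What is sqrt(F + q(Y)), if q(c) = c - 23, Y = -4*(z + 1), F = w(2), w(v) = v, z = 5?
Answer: 3*I*sqrt(5) ≈ 6.7082*I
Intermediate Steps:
F = 2
Y = -24 (Y = -4*(5 + 1) = -4*6 = -24)
q(c) = -23 + c
sqrt(F + q(Y)) = sqrt(2 + (-23 - 24)) = sqrt(2 - 47) = sqrt(-45) = 3*I*sqrt(5)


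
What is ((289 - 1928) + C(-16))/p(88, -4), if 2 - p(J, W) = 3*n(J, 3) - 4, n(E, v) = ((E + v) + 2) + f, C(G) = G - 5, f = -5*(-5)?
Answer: 415/87 ≈ 4.7701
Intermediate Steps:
f = 25
C(G) = -5 + G
n(E, v) = 27 + E + v (n(E, v) = ((E + v) + 2) + 25 = (2 + E + v) + 25 = 27 + E + v)
p(J, W) = -84 - 3*J (p(J, W) = 2 - (3*(27 + J + 3) - 4) = 2 - (3*(30 + J) - 4) = 2 - ((90 + 3*J) - 4) = 2 - (86 + 3*J) = 2 + (-86 - 3*J) = -84 - 3*J)
((289 - 1928) + C(-16))/p(88, -4) = ((289 - 1928) + (-5 - 16))/(-84 - 3*88) = (-1639 - 21)/(-84 - 264) = -1660/(-348) = -1660*(-1/348) = 415/87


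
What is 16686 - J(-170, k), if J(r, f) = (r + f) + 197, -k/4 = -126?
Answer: 16155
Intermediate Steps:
k = 504 (k = -4*(-126) = 504)
J(r, f) = 197 + f + r (J(r, f) = (f + r) + 197 = 197 + f + r)
16686 - J(-170, k) = 16686 - (197 + 504 - 170) = 16686 - 1*531 = 16686 - 531 = 16155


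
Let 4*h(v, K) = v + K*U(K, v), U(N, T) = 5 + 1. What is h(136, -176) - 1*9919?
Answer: -10149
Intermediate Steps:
U(N, T) = 6
h(v, K) = v/4 + 3*K/2 (h(v, K) = (v + K*6)/4 = (v + 6*K)/4 = v/4 + 3*K/2)
h(136, -176) - 1*9919 = ((¼)*136 + (3/2)*(-176)) - 1*9919 = (34 - 264) - 9919 = -230 - 9919 = -10149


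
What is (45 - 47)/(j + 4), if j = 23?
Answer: -2/27 ≈ -0.074074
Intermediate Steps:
(45 - 47)/(j + 4) = (45 - 47)/(23 + 4) = -2/27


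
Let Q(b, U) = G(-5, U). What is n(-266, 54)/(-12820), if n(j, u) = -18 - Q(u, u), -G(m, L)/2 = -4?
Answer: 13/6410 ≈ 0.0020281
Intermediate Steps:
G(m, L) = 8 (G(m, L) = -2*(-4) = 8)
Q(b, U) = 8
n(j, u) = -26 (n(j, u) = -18 - 1*8 = -18 - 8 = -26)
n(-266, 54)/(-12820) = -26/(-12820) = -26*(-1/12820) = 13/6410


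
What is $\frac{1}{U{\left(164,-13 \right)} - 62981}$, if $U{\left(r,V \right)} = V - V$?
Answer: $- \frac{1}{62981} \approx -1.5878 \cdot 10^{-5}$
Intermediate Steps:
$U{\left(r,V \right)} = 0$
$\frac{1}{U{\left(164,-13 \right)} - 62981} = \frac{1}{0 - 62981} = \frac{1}{-62981} = - \frac{1}{62981}$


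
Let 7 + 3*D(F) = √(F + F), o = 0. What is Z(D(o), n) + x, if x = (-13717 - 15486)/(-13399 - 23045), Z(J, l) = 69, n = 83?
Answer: 2543839/36444 ≈ 69.801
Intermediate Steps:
D(F) = -7/3 + √2*√F/3 (D(F) = -7/3 + √(F + F)/3 = -7/3 + √(2*F)/3 = -7/3 + (√2*√F)/3 = -7/3 + √2*√F/3)
x = 29203/36444 (x = -29203/(-36444) = -29203*(-1/36444) = 29203/36444 ≈ 0.80131)
Z(D(o), n) + x = 69 + 29203/36444 = 2543839/36444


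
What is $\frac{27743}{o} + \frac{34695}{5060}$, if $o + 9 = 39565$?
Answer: $\frac{3438125}{454894} \approx 7.5581$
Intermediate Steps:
$o = 39556$ ($o = -9 + 39565 = 39556$)
$\frac{27743}{o} + \frac{34695}{5060} = \frac{27743}{39556} + \frac{34695}{5060} = 27743 \cdot \frac{1}{39556} + 34695 \cdot \frac{1}{5060} = \frac{27743}{39556} + \frac{6939}{1012} = \frac{3438125}{454894}$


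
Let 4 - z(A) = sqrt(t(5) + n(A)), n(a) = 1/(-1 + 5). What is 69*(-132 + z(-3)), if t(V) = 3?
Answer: -8832 - 69*sqrt(13)/2 ≈ -8956.4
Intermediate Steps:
n(a) = 1/4
z(A) = 4 - sqrt(13)/2 (z(A) = 4 - sqrt(3 + 1/4) = 4 - sqrt(13/4) = 4 - sqrt(13)/2)
69*(-132 + z(-3)) = 69*(-132 + (4 - sqrt(13)/2)) = 69*(-128 - sqrt(13)/2) = -8832 - 69*sqrt(13)/2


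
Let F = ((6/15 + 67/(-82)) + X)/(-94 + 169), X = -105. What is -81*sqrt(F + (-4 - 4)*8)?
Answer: -81*I*sqrt(274866870)/2050 ≈ -655.08*I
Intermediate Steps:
F = -14407/10250 (F = ((6/15 + 67/(-82)) - 105)/(-94 + 169) = ((6*(1/15) + 67*(-1/82)) - 105)/75 = ((2/5 - 67/82) - 105)*(1/75) = (-171/410 - 105)*(1/75) = -43221/410*1/75 = -14407/10250 ≈ -1.4056)
-81*sqrt(F + (-4 - 4)*8) = -81*sqrt(-14407/10250 + (-4 - 4)*8) = -81*sqrt(-14407/10250 - 8*8) = -81*sqrt(-14407/10250 - 64) = -81*I*sqrt(274866870)/2050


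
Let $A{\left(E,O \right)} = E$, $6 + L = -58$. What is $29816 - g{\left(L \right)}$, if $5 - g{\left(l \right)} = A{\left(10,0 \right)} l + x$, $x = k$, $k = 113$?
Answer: $29284$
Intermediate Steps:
$L = -64$ ($L = -6 - 58 = -64$)
$x = 113$
$g{\left(l \right)} = -108 - 10 l$ ($g{\left(l \right)} = 5 - \left(10 l + 113\right) = 5 - \left(113 + 10 l\right) = -108 - 10 l$)
$29816 - g{\left(L \right)} = 29816 - \left(-108 - -640\right) = 29816 - \left(-108 + 640\right) = 29816 - 532 = 29284$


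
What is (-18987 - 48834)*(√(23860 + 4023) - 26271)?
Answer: 1781725491 - 67821*√27883 ≈ 1.7704e+9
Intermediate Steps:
(-18987 - 48834)*(√(23860 + 4023) - 26271) = -67821*(√27883 - 26271) = -67821*(-26271 + √27883) = 1781725491 - 67821*√27883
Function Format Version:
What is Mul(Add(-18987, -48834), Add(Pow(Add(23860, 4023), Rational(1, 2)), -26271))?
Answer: Add(1781725491, Mul(-67821, Pow(27883, Rational(1, 2)))) ≈ 1.7704e+9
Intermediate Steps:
Mul(Add(-18987, -48834), Add(Pow(Add(23860, 4023), Rational(1, 2)), -26271)) = Mul(-67821, Add(Pow(27883, Rational(1, 2)), -26271)) = Mul(-67821, Add(-26271, Pow(27883, Rational(1, 2)))) = Add(1781725491, Mul(-67821, Pow(27883, Rational(1, 2))))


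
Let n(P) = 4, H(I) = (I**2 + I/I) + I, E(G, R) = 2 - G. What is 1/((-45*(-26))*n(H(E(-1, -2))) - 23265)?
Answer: -1/18585 ≈ -5.3807e-5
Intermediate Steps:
H(I) = 1 + I + I**2 (H(I) = (I**2 + 1) + I = (1 + I**2) + I = 1 + I + I**2)
1/((-45*(-26))*n(H(E(-1, -2))) - 23265) = 1/(-45*(-26)*4 - 23265) = 1/(1170*4 - 23265) = 1/(4680 - 23265) = 1/(-18585) = -1/18585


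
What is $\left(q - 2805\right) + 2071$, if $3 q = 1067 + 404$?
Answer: $- \frac{731}{3} \approx -243.67$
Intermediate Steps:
$q = \frac{1471}{3}$ ($q = \frac{1067 + 404}{3} = \frac{1}{3} \cdot 1471 = \frac{1471}{3} \approx 490.33$)
$\left(q - 2805\right) + 2071 = \left(\frac{1471}{3} - 2805\right) + 2071 = - \frac{6944}{3} + 2071 = - \frac{731}{3}$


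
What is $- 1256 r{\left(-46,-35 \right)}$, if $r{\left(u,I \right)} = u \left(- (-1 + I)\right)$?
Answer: $2079936$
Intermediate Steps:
$r{\left(u,I \right)} = u \left(1 - I\right)$
$- 1256 r{\left(-46,-35 \right)} = - 1256 \left(- 46 \left(1 - -35\right)\right) = - 1256 \left(- 46 \left(1 + 35\right)\right) = - 1256 \left(\left(-46\right) 36\right) = \left(-1256\right) \left(-1656\right) = 2079936$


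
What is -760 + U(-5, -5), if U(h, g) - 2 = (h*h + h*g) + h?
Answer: -713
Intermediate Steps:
U(h, g) = 2 + h + h² + g*h (U(h, g) = 2 + ((h*h + h*g) + h) = 2 + ((h² + g*h) + h) = 2 + (h + h² + g*h) = 2 + h + h² + g*h)
-760 + U(-5, -5) = -760 + (2 - 5 + (-5)² - 5*(-5)) = -760 + (2 - 5 + 25 + 25) = -760 + 47 = -713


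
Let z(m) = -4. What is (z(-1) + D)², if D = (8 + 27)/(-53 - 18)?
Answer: 101761/5041 ≈ 20.187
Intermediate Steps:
D = -35/71 (D = 35/(-71) = 35*(-1/71) = -35/71 ≈ -0.49296)
(z(-1) + D)² = (-4 - 35/71)² = (-319/71)² = 101761/5041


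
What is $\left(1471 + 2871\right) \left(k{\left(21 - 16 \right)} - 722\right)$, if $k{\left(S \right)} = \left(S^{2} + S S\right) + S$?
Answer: $-2896114$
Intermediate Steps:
$k{\left(S \right)} = S + 2 S^{2}$ ($k{\left(S \right)} = \left(S^{2} + S^{2}\right) + S = 2 S^{2} + S = S + 2 S^{2}$)
$\left(1471 + 2871\right) \left(k{\left(21 - 16 \right)} - 722\right) = \left(1471 + 2871\right) \left(\left(21 - 16\right) \left(1 + 2 \left(21 - 16\right)\right) - 722\right) = 4342 \left(5 \left(1 + 2 \cdot 5\right) - 722\right) = 4342 \left(5 \left(1 + 10\right) - 722\right) = 4342 \left(5 \cdot 11 - 722\right) = 4342 \left(55 - 722\right) = 4342 \left(-667\right) = -2896114$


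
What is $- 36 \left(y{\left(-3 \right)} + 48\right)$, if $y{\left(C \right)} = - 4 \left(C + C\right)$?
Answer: $-2592$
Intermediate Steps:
$y{\left(C \right)} = - 8 C$ ($y{\left(C \right)} = - 4 \cdot 2 C = - 8 C$)
$- 36 \left(y{\left(-3 \right)} + 48\right) = - 36 \left(\left(-8\right) \left(-3\right) + 48\right) = - 36 \left(24 + 48\right) = \left(-36\right) 72 = -2592$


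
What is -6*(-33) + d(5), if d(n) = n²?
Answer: 223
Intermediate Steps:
-6*(-33) + d(5) = -6*(-33) + 5² = 198 + 25 = 223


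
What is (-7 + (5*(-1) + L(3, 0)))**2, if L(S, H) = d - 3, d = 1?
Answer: 196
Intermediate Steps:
L(S, H) = -2 (L(S, H) = 1 - 3 = -2)
(-7 + (5*(-1) + L(3, 0)))**2 = (-7 + (5*(-1) - 2))**2 = (-7 + (-5 - 2))**2 = (-7 - 7)**2 = (-14)**2 = 196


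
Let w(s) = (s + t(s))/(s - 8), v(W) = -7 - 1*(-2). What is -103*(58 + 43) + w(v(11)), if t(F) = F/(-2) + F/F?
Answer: -270475/26 ≈ -10403.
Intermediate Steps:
v(W) = -5 (v(W) = -7 + 2 = -5)
t(F) = 1 - F/2 (t(F) = F*(-1/2) + 1 = -F/2 + 1 = 1 - F/2)
w(s) = (1 + s/2)/(-8 + s) (w(s) = (s + (1 - s/2))/(s - 8) = (1 + s/2)/(-8 + s))
-103*(58 + 43) + w(v(11)) = -103*(58 + 43) + (2 - 5)/(2*(-8 - 5)) = -103*101 + (1/2)*(-3)/(-13) = -10403 + (1/2)*(-1/13)*(-3) = -10403 + 3/26 = -270475/26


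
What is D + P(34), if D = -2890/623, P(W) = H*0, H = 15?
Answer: -2890/623 ≈ -4.6388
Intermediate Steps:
P(W) = 0 (P(W) = 15*0 = 0)
D = -2890/623 (D = -2890*1/623 = -2890/623 ≈ -4.6388)
D + P(34) = -2890/623 + 0 = -2890/623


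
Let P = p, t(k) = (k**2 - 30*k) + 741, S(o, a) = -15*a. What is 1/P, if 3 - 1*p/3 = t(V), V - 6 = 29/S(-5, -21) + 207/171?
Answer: -11940075/20498128186 ≈ -0.00058250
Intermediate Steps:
V = 43706/5985 (V = 6 + (29/((-15*(-21))) + 207/171) = 6 + (29/315 + 207*(1/171)) = 6 + (29*(1/315) + 23/19) = 6 + (29/315 + 23/19) = 6 + 7796/5985 = 43706/5985 ≈ 7.3026)
t(k) = 741 + k**2 - 30*k
p = -20498128186/11940075 (p = 9 - 3*(741 + (43706/5985)**2 - 30*43706/5985) = 9 - 3*(741 + 1910214436/35820225 - 87412/399) = 9 - 3*20605588861/35820225 = 9 - 20605588861/11940075 = -20498128186/11940075 ≈ -1716.8)
P = -20498128186/11940075 ≈ -1716.8
1/P = 1/(-20498128186/11940075) = -11940075/20498128186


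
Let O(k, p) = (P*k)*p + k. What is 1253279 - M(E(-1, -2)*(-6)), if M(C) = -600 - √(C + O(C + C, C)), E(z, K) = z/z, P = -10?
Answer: 1253879 + 3*I*√82 ≈ 1.2539e+6 + 27.166*I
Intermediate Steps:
O(k, p) = k - 10*k*p (O(k, p) = (-10*k)*p + k = -10*k*p + k = k - 10*k*p)
E(z, K) = 1
M(C) = -600 - √(C + 2*C*(1 - 10*C)) (M(C) = -600 - √(C + (C + C)*(1 - 10*C)) = -600 - √(C + (2*C)*(1 - 10*C)) = -600 - √(C + 2*C*(1 - 10*C)))
1253279 - M(E(-1, -2)*(-6)) = 1253279 - (-600 - √(-1*(-6)*(-3 + 20*(1*(-6))))) = 1253279 - (-600 - √(-1*(-6)*(-3 + 20*(-6)))) = 1253279 - (-600 - √(-1*(-6)*(-3 - 120))) = 1253279 - (-600 - √(-1*(-6)*(-123))) = 1253279 - (-600 - √(-738)) = 1253279 - (-600 - 3*I*√82) = 1253279 + (600 + 3*I*√82) = 1253879 + 3*I*√82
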